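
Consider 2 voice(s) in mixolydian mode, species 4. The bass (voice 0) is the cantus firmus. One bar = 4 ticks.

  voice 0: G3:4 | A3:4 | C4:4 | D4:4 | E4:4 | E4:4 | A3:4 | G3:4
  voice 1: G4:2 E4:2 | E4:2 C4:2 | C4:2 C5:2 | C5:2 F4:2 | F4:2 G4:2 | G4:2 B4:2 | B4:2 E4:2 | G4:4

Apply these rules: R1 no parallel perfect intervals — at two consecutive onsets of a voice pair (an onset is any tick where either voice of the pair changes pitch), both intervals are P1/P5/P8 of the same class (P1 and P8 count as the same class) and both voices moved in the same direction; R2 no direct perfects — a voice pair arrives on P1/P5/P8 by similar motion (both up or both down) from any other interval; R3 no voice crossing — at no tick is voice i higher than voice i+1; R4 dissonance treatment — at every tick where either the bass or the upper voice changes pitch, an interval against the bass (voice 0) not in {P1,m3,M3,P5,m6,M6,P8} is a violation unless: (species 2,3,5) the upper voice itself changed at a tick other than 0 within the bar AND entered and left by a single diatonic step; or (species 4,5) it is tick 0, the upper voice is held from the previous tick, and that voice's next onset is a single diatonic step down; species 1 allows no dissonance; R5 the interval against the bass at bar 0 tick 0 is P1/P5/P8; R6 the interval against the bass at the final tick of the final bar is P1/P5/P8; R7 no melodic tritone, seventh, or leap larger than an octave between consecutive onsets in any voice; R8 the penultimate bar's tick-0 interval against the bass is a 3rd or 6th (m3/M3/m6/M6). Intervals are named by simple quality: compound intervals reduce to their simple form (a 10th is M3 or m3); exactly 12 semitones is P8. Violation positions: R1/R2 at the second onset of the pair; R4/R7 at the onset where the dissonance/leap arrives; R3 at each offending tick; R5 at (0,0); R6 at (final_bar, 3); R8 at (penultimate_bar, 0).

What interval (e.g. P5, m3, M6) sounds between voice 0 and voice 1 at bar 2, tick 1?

voice 0=C4 voice 1=C4 -> P1

P1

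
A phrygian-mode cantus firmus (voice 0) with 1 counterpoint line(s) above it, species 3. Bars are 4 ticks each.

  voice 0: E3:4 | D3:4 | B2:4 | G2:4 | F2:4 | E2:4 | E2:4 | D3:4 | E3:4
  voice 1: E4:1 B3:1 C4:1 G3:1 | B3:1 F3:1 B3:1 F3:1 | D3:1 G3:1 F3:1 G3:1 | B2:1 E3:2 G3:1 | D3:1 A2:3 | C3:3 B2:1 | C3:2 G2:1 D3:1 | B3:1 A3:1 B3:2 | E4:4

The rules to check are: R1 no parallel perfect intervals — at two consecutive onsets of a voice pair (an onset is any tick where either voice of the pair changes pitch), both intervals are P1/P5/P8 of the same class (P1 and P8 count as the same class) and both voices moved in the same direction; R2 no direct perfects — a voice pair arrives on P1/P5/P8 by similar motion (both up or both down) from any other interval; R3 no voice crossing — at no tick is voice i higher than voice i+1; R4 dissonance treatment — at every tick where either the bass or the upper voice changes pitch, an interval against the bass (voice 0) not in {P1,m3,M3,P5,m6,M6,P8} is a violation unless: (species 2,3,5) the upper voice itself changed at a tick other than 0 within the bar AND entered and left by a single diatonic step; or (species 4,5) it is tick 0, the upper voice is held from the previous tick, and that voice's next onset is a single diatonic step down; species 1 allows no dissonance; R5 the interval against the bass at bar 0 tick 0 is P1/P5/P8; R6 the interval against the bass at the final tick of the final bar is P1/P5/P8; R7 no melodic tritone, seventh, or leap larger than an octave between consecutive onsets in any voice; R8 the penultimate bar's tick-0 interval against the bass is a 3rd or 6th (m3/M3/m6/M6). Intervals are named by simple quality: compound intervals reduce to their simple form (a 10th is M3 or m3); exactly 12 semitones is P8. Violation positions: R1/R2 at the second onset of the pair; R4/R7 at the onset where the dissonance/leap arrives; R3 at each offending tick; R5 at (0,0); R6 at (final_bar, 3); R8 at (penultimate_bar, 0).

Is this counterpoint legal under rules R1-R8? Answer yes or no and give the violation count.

No (6 violations)

bar 0: v0=E3 v1=E4 (P8)
bar 1: v0=D3 v1=B3 (M6)
bar 2: v0=B2 v1=D3 (m3)
bar 3: v0=G2 v1=B2 (M3)
bar 4: v0=F2 v1=D3 (M6)
bar 5: v0=E2 v1=C3 (m6)
bar 6: v0=E2 v1=C3 (m6)
bar 7: v0=D3 v1=B3 (M6)
bar 8: v0=E3 v1=E4 (P8)
  R7 @ bar1.1: B3->F3 leap 6st
  R7 @ bar1.2: F3->B3 leap 6st
  R7 @ bar1.3: B3->F3 leap 6st
  R4 @ bar6.3: E2/D3 m7 untreated
  R7 @ bar7.0: E2->D3 leap 10st
  R2 @ bar8.0: D3/B3 M6 -> E3/E4 P8 similar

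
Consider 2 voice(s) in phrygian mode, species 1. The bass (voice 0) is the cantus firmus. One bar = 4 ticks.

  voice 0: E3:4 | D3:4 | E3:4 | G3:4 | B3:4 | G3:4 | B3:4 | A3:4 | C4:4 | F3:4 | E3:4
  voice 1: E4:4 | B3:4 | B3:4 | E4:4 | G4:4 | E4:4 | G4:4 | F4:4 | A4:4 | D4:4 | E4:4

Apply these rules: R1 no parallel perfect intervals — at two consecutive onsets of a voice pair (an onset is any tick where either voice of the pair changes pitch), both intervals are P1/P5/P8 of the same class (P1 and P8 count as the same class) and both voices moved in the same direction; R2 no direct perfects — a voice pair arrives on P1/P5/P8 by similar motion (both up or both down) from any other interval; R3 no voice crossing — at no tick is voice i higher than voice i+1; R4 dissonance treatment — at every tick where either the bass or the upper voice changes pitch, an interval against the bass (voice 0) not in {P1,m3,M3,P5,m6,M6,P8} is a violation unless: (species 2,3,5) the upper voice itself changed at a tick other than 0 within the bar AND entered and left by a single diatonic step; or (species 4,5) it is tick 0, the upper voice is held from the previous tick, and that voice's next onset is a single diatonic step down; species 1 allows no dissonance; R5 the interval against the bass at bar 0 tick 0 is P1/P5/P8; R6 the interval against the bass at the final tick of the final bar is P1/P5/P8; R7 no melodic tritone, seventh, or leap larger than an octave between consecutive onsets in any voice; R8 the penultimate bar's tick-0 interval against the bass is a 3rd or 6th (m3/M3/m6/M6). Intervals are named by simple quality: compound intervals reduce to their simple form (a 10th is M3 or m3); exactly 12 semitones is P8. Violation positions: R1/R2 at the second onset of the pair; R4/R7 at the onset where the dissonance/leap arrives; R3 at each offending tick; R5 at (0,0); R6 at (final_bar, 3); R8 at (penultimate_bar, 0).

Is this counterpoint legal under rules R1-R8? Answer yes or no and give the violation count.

bar 0: v0=E3 v1=E4 (P8)
bar 1: v0=D3 v1=B3 (M6)
bar 2: v0=E3 v1=B3 (P5)
bar 3: v0=G3 v1=E4 (M6)
bar 4: v0=B3 v1=G4 (m6)
bar 5: v0=G3 v1=E4 (M6)
bar 6: v0=B3 v1=G4 (m6)
bar 7: v0=A3 v1=F4 (m6)
bar 8: v0=C4 v1=A4 (M6)
bar 9: v0=F3 v1=D4 (M6)
bar 10: v0=E3 v1=E4 (P8)

Yes (0 violations)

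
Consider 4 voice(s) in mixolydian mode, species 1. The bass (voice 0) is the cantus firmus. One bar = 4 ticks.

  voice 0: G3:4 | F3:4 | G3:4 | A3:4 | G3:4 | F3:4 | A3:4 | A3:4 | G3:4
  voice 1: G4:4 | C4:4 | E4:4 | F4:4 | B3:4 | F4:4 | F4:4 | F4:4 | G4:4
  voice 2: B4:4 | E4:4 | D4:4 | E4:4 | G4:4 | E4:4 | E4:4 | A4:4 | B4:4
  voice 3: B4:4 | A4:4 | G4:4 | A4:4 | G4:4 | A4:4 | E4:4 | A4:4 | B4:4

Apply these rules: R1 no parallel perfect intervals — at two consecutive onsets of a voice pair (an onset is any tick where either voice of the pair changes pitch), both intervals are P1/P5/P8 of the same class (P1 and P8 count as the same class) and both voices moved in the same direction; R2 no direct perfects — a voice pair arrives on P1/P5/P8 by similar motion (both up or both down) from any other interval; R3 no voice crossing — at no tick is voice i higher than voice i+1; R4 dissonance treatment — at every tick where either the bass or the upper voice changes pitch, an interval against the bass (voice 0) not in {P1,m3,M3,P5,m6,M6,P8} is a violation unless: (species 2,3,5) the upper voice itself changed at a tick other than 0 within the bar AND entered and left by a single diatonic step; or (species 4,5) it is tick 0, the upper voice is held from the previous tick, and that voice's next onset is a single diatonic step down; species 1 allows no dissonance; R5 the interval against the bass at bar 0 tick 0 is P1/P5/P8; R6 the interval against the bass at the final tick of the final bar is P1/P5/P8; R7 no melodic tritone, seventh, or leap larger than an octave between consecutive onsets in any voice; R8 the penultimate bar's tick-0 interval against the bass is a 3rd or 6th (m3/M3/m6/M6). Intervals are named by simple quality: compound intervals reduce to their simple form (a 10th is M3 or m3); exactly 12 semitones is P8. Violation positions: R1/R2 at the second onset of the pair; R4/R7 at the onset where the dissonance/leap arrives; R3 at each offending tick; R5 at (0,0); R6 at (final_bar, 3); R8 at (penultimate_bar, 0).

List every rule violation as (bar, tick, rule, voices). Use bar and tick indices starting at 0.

(0, 0, R5, (0, 2))
(0, 0, R5, (0, 3))
(1, 0, R2, (0, 1))
(1, 0, R4, (0, 2))
(2, 0, R3, (1, 2))
(2, 1, R3, (1, 2))
(2, 2, R3, (1, 2))
(2, 3, R3, (1, 2))
(3, 0, R1, (0, 2))
(3, 0, R1, (0, 3))
(3, 0, R3, (1, 2))
(3, 1, R3, (1, 2))
(3, 2, R3, (1, 2))
(3, 3, R3, (1, 2))
(4, 0, R1, (0, 3))
(4, 0, R7, (1,))
(5, 0, R3, (1, 2))
(5, 0, R4, (0, 2))
(5, 0, R7, (1,))
(5, 1, R3, (1, 2))
(5, 2, R3, (1, 2))
(5, 3, R3, (1, 2))
(6, 0, R3, (1, 2))
(6, 1, R3, (1, 2))
(6, 2, R3, (1, 2))
(6, 3, R3, (1, 2))
(7, 0, R1, (2, 3))
(7, 0, R8, (0, 2))
(7, 0, R8, (0, 3))
(8, 0, R1, (2, 3))
(8, 3, R6, (0, 2))
(8, 3, R6, (0, 3))

bar 0: v0=G3 v1=G4 v2=B4 v3=B4 downbeat M3
bar 1: v0=F3 v1=C4 v2=E4 v3=A4 downbeat M3
bar 2: v0=G3 v1=E4 v2=D4 v3=G4 downbeat P8
bar 3: v0=A3 v1=F4 v2=E4 v3=A4 downbeat P8
bar 4: v0=G3 v1=B3 v2=G4 v3=G4 downbeat P8
bar 5: v0=F3 v1=F4 v2=E4 v3=A4 downbeat M3
bar 6: v0=A3 v1=F4 v2=E4 v3=E4 downbeat P5
bar 7: v0=A3 v1=F4 v2=A4 v3=A4 downbeat P8
bar 8: v0=G3 v1=G4 v2=B4 v3=B4 downbeat M3
  -> R5 @ bar 0 tick 0 v(0, 2): opens on M3
  -> R5 @ bar 0 tick 0 v(0, 3): opens on M3
  -> R2 @ bar 1 tick 0 v(0, 1): G3/G4 P8 -> F3/C4 P5 similar
  -> R4 @ bar 1 tick 0 v(0, 2): F3/E4 M7 untreated
  -> R3 @ bar 2 tick 0 v(1, 2): E4 above D4
  -> R3 @ bar 2 tick 1 v(1, 2): E4 above D4
  -> R3 @ bar 2 tick 2 v(1, 2): E4 above D4
  -> R3 @ bar 2 tick 3 v(1, 2): E4 above D4
  -> R1 @ bar 3 tick 0 v(0, 2): G3/D4 P5 -> A3/E4 P5 similar
  -> R1 @ bar 3 tick 0 v(0, 3): G3/G4 P8 -> A3/A4 P8 similar
  -> R3 @ bar 3 tick 0 v(1, 2): F4 above E4
  -> R3 @ bar 3 tick 1 v(1, 2): F4 above E4
  -> R3 @ bar 3 tick 2 v(1, 2): F4 above E4
  -> R3 @ bar 3 tick 3 v(1, 2): F4 above E4
  -> R1 @ bar 4 tick 0 v(0, 3): A3/A4 P8 -> G3/G4 P8 similar
  -> R7 @ bar 4 tick 0 v(1,): F4->B3 leap 6st
  -> R3 @ bar 5 tick 0 v(1, 2): F4 above E4
  -> R4 @ bar 5 tick 0 v(0, 2): F3/E4 M7 untreated
  -> R7 @ bar 5 tick 0 v(1,): B3->F4 leap 6st
  -> R3 @ bar 5 tick 1 v(1, 2): F4 above E4
  -> R3 @ bar 5 tick 2 v(1, 2): F4 above E4
  -> R3 @ bar 5 tick 3 v(1, 2): F4 above E4
  -> R3 @ bar 6 tick 0 v(1, 2): F4 above E4
  -> R3 @ bar 6 tick 1 v(1, 2): F4 above E4
  -> R3 @ bar 6 tick 2 v(1, 2): F4 above E4
  -> R3 @ bar 6 tick 3 v(1, 2): F4 above E4
  -> R1 @ bar 7 tick 0 v(2, 3): E4/E4 P1 -> A4/A4 P1 similar
  -> R8 @ bar 7 tick 0 v(0, 2): penult P8 not 3rd/6th
  -> R8 @ bar 7 tick 0 v(0, 3): penult P8 not 3rd/6th
  -> R1 @ bar 8 tick 0 v(2, 3): A4/A4 P1 -> B4/B4 P1 similar
  -> R6 @ bar 8 tick 3 v(0, 2): closes on M3
  -> R6 @ bar 8 tick 3 v(0, 3): closes on M3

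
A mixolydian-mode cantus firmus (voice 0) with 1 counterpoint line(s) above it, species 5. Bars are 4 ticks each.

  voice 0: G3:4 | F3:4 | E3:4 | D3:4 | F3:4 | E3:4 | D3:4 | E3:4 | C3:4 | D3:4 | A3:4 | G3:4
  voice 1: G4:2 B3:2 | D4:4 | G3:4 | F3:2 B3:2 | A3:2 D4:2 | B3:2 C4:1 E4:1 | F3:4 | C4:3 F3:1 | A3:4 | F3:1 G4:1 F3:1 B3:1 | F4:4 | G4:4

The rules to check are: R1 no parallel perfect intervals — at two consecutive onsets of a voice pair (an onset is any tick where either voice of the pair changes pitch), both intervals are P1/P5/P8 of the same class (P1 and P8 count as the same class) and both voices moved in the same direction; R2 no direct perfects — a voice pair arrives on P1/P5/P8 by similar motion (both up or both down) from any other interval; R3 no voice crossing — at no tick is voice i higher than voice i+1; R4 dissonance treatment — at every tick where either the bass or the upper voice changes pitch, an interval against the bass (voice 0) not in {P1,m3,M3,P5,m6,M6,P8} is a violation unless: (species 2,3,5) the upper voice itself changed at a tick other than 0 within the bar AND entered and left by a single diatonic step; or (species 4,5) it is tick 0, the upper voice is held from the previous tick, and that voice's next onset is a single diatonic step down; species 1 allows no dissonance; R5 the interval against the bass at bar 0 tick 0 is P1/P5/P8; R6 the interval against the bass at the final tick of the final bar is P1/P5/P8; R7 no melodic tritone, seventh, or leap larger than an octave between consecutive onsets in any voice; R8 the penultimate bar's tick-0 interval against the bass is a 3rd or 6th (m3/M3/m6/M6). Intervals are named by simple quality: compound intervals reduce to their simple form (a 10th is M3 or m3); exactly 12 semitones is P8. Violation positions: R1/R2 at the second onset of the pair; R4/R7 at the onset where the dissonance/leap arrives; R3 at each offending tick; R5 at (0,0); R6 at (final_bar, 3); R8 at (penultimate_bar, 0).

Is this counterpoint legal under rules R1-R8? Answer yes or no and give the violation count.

No (9 violations)

bar 0: v0=G3 v1=G4 (P8)
bar 1: v0=F3 v1=D4 (M6)
bar 2: v0=E3 v1=G3 (m3)
bar 3: v0=D3 v1=F3 (m3)
bar 4: v0=F3 v1=A3 (M3)
bar 5: v0=E3 v1=B3 (P5)
bar 6: v0=D3 v1=F3 (m3)
bar 7: v0=E3 v1=C4 (m6)
bar 8: v0=C3 v1=A3 (M6)
bar 9: v0=D3 v1=F3 (m3)
bar 10: v0=A3 v1=F4 (m6)
bar 11: v0=G3 v1=G4 (P8)
  R7 @ bar3.2: F3->B3 leap 6st
  R2 @ bar5.0: F3/D4 M6 -> E3/B3 P5 similar
  R7 @ bar6.0: E4->F3 leap 11st
  R4 @ bar7.3: E3/F3 m2 untreated
  R4 @ bar9.1: D3/G4 P4 untreated
  R7 @ bar9.1: F3->G4 leap 14st
  R7 @ bar9.2: G4->F3 leap 14st
  R7 @ bar9.3: F3->B3 leap 6st
  R7 @ bar10.0: B3->F4 leap 6st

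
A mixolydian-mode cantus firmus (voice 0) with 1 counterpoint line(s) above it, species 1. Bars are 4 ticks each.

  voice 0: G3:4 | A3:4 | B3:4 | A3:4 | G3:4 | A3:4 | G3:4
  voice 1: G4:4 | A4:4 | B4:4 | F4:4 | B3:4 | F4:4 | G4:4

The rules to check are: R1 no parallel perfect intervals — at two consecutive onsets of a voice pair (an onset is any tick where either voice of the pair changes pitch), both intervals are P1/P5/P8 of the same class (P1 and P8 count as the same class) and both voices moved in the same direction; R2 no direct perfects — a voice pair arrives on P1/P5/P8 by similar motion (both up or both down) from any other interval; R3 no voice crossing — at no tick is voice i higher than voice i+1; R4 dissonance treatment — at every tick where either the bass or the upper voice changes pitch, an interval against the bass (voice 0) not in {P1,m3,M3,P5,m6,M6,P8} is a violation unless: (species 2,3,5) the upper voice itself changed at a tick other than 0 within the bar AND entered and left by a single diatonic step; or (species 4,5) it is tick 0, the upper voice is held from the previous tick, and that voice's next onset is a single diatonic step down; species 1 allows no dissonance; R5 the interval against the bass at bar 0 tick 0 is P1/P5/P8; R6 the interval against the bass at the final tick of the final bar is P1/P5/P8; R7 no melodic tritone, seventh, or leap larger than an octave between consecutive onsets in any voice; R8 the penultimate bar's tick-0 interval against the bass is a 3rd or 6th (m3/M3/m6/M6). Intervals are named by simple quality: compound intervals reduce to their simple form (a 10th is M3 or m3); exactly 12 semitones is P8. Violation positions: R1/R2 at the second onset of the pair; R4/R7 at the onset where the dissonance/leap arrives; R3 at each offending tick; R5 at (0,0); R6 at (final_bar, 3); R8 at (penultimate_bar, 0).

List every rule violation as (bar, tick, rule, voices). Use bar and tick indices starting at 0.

bar 0: v0=G3 v1=G4 downbeat P8
bar 1: v0=A3 v1=A4 downbeat P8
bar 2: v0=B3 v1=B4 downbeat P8
bar 3: v0=A3 v1=F4 downbeat m6
bar 4: v0=G3 v1=B3 downbeat M3
bar 5: v0=A3 v1=F4 downbeat m6
bar 6: v0=G3 v1=G4 downbeat P8
  -> R1 @ bar 1 tick 0 v(0, 1): G3/G4 P8 -> A3/A4 P8 similar
  -> R1 @ bar 2 tick 0 v(0, 1): A3/A4 P8 -> B3/B4 P8 similar
  -> R7 @ bar 3 tick 0 v(1,): B4->F4 leap 6st
  -> R7 @ bar 4 tick 0 v(1,): F4->B3 leap 6st
  -> R7 @ bar 5 tick 0 v(1,): B3->F4 leap 6st

(1, 0, R1, (0, 1))
(2, 0, R1, (0, 1))
(3, 0, R7, (1,))
(4, 0, R7, (1,))
(5, 0, R7, (1,))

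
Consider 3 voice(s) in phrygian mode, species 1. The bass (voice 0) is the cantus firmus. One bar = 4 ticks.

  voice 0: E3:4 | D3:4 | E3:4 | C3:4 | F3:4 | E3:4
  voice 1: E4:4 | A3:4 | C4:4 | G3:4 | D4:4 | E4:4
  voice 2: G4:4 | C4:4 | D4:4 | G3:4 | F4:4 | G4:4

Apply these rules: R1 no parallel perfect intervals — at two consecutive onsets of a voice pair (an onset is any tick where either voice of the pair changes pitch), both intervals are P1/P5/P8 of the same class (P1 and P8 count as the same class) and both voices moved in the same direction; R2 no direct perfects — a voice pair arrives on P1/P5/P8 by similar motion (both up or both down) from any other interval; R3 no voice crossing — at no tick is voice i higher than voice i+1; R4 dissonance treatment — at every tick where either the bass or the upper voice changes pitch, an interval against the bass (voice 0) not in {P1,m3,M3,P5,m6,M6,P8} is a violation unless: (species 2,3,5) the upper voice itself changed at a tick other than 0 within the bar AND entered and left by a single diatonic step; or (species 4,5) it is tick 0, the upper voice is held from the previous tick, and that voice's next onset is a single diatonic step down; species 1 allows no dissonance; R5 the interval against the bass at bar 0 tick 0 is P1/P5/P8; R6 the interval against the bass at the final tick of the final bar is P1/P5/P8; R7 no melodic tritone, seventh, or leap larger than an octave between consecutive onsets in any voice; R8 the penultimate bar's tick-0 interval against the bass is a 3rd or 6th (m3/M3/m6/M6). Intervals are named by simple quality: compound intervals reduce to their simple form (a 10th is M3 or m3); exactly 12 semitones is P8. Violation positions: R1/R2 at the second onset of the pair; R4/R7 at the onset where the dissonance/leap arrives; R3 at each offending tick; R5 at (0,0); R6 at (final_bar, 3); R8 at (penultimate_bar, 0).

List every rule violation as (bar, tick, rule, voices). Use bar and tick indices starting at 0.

bar 0: v0=E3 v1=E4 v2=G4 downbeat m3
bar 1: v0=D3 v1=A3 v2=C4 downbeat m7
bar 2: v0=E3 v1=C4 v2=D4 downbeat m7
bar 3: v0=C3 v1=G3 v2=G3 downbeat P5
bar 4: v0=F3 v1=D4 v2=F4 downbeat P8
bar 5: v0=E3 v1=E4 v2=G4 downbeat m3
  -> R5 @ bar 0 tick 0 v(0, 2): opens on m3
  -> R2 @ bar 1 tick 0 v(0, 1): E3/E4 P8 -> D3/A3 P5 similar
  -> R4 @ bar 1 tick 0 v(0, 2): D3/C4 m7 untreated
  -> R4 @ bar 2 tick 0 v(0, 2): E3/D4 m7 untreated
  -> R2 @ bar 3 tick 0 v(0, 1): E3/C4 m6 -> C3/G3 P5 similar
  -> R2 @ bar 3 tick 0 v(0, 2): E3/D4 m7 -> C3/G3 P5 similar
  -> R2 @ bar 3 tick 0 v(1, 2): C4/D4 M2 -> G3/G3 P1 similar
  -> R2 @ bar 4 tick 0 v(0, 2): C3/G3 P5 -> F3/F4 P8 similar
  -> R7 @ bar 4 tick 0 v(2,): G3->F4 leap 10st
  -> R8 @ bar 4 tick 0 v(0, 2): penult P8 not 3rd/6th
  -> R6 @ bar 5 tick 3 v(0, 2): closes on m3

(0, 0, R5, (0, 2))
(1, 0, R2, (0, 1))
(1, 0, R4, (0, 2))
(2, 0, R4, (0, 2))
(3, 0, R2, (0, 1))
(3, 0, R2, (0, 2))
(3, 0, R2, (1, 2))
(4, 0, R2, (0, 2))
(4, 0, R7, (2,))
(4, 0, R8, (0, 2))
(5, 3, R6, (0, 2))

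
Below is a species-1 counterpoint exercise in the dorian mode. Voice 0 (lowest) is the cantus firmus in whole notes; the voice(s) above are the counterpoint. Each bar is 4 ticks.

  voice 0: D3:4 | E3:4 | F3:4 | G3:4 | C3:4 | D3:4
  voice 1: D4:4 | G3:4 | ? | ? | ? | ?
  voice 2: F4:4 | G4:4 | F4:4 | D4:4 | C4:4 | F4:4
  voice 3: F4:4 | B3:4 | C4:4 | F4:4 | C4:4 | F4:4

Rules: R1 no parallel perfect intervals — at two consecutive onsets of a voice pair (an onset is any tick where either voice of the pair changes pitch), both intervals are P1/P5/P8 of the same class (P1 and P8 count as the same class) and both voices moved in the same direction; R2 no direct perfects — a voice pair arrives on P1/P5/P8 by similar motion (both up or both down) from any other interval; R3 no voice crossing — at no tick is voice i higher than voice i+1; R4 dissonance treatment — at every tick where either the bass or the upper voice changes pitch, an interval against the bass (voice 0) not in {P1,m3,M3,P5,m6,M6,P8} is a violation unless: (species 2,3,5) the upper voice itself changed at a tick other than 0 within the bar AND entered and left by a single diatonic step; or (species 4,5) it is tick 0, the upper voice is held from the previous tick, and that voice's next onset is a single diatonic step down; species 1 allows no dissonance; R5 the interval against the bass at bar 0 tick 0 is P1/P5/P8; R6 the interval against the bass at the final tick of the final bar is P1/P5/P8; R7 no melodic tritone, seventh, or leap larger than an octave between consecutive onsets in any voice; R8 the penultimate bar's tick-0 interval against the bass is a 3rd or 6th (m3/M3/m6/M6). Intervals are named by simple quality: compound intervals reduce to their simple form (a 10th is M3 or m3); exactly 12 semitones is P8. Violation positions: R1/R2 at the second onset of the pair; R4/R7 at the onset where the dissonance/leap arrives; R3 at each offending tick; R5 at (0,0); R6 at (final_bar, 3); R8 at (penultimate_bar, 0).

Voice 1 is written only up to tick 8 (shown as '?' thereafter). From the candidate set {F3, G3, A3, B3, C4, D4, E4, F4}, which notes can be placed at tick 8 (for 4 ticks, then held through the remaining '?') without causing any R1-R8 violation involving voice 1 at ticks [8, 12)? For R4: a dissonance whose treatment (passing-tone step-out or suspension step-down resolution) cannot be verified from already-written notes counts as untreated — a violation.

F3: violates R1
G3: violates R4
A3: legal
B3: violates R4
C4: violates R2
D4: legal
E4: violates R4
F4: violates R2,R7

{A3, D4}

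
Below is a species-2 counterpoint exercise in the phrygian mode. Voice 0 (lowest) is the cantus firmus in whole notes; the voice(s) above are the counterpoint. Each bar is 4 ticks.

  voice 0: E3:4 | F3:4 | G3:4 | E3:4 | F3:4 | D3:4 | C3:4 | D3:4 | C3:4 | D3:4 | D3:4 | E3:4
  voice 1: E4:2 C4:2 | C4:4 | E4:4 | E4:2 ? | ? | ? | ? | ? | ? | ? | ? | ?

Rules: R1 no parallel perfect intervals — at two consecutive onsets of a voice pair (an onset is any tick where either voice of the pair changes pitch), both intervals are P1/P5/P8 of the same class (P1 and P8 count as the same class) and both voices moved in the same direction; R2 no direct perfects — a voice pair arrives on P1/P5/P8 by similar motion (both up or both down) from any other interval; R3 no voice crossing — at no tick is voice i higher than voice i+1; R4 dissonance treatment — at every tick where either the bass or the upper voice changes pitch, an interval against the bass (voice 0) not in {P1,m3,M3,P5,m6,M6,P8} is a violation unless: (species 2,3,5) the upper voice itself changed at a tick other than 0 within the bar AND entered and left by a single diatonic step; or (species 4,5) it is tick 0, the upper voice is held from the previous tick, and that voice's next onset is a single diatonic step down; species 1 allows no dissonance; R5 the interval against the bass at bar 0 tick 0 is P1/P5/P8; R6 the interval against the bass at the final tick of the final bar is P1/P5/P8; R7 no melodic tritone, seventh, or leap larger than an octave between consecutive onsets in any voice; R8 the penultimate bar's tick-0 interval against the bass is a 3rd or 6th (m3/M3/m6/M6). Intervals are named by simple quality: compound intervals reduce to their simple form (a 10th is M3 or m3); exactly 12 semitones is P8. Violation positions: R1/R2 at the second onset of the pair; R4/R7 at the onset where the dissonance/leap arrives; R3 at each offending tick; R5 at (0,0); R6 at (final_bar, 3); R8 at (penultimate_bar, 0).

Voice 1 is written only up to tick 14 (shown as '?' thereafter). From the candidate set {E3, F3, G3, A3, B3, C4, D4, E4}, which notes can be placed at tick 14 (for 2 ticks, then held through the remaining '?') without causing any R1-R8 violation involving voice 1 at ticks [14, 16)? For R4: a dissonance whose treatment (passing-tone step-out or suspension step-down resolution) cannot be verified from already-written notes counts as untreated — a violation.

{B3, C4, E3, E4, G3}

E3: legal
F3: violates R4,R7
G3: legal
A3: violates R4
B3: legal
C4: legal
D4: violates R4
E4: legal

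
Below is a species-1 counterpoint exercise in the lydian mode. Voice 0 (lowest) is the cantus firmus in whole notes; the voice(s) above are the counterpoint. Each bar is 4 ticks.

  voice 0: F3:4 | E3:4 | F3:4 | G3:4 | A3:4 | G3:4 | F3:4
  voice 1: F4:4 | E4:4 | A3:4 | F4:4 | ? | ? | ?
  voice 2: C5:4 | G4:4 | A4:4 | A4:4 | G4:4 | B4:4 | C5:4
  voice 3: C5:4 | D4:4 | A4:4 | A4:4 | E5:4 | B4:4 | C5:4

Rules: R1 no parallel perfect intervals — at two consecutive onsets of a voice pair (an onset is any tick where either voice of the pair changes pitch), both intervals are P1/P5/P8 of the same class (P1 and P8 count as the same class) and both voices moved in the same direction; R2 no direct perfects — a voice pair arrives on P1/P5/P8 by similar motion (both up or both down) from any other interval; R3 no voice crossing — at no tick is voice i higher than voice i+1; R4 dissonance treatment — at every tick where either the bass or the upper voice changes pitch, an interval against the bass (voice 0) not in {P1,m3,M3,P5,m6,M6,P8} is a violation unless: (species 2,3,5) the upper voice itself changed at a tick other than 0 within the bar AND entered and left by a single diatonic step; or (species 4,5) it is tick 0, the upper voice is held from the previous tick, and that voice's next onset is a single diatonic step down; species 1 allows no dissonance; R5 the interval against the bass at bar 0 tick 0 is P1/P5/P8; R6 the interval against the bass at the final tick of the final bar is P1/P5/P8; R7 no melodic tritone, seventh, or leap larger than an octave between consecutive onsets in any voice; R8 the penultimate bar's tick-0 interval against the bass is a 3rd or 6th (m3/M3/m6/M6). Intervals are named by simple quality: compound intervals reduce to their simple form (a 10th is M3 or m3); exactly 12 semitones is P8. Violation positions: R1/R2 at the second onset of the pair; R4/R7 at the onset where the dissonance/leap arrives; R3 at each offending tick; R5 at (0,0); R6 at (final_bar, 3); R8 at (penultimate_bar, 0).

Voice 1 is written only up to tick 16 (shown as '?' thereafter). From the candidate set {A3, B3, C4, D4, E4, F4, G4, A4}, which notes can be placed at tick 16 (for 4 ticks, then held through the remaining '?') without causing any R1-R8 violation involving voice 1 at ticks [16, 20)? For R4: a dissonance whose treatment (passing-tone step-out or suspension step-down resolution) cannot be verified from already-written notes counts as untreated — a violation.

A3: legal
B3: violates R4,R7
C4: violates R2
D4: violates R4
E4: legal
F4: legal
G4: violates R4
A4: violates R2,R3

{A3, E4, F4}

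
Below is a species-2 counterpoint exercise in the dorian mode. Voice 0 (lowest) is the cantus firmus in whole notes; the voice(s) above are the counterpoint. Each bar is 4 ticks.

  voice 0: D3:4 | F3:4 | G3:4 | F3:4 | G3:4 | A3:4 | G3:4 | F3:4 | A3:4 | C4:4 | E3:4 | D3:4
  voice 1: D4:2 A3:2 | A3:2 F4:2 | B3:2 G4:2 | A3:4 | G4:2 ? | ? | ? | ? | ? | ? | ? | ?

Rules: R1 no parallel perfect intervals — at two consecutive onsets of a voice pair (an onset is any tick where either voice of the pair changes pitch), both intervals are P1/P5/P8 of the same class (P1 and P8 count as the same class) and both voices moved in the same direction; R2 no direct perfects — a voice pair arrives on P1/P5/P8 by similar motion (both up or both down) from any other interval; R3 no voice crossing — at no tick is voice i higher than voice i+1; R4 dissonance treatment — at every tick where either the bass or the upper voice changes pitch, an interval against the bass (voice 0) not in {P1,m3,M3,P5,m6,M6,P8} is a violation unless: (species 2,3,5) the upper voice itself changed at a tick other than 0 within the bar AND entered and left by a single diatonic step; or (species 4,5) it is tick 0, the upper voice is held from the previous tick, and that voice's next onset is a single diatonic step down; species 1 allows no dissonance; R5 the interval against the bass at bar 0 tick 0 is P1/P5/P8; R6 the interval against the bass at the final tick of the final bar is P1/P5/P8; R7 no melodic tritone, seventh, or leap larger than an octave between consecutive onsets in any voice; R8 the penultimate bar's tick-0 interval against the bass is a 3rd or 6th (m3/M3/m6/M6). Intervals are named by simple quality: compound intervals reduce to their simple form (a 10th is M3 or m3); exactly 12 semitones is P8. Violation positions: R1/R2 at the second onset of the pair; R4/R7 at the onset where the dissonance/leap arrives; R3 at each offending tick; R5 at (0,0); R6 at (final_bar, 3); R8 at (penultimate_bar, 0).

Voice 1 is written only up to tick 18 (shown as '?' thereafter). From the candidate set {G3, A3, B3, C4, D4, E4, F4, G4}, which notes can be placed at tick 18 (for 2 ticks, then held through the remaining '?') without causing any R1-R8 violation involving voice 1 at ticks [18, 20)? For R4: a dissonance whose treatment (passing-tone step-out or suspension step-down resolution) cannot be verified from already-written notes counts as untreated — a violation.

G3: legal
A3: violates R4,R7
B3: legal
C4: violates R4
D4: legal
E4: legal
F4: violates R4
G4: legal

{B3, D4, E4, G3, G4}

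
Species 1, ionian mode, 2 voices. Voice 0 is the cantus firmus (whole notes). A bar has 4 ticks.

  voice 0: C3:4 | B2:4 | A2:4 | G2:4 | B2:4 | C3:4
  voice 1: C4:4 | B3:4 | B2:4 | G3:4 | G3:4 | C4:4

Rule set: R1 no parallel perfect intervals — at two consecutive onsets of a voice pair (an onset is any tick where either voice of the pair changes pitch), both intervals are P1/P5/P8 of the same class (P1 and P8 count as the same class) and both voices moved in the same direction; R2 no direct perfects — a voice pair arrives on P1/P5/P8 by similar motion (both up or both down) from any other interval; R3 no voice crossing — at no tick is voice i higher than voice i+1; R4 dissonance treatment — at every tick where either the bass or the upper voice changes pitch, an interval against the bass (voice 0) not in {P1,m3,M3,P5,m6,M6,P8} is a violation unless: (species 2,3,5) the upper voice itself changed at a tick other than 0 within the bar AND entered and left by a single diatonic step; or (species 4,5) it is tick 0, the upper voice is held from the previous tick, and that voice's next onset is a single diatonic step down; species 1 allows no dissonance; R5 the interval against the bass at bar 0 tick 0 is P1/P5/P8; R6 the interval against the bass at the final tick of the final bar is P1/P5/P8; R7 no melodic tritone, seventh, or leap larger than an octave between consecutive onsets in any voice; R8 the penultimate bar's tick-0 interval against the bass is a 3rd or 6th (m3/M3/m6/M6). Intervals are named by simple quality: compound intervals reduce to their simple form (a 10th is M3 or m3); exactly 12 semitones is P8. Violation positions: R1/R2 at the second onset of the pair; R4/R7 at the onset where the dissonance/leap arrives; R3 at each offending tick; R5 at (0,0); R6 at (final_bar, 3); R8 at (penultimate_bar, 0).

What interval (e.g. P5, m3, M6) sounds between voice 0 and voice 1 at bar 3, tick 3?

voice 0=G2 voice 1=G3 -> P8

P8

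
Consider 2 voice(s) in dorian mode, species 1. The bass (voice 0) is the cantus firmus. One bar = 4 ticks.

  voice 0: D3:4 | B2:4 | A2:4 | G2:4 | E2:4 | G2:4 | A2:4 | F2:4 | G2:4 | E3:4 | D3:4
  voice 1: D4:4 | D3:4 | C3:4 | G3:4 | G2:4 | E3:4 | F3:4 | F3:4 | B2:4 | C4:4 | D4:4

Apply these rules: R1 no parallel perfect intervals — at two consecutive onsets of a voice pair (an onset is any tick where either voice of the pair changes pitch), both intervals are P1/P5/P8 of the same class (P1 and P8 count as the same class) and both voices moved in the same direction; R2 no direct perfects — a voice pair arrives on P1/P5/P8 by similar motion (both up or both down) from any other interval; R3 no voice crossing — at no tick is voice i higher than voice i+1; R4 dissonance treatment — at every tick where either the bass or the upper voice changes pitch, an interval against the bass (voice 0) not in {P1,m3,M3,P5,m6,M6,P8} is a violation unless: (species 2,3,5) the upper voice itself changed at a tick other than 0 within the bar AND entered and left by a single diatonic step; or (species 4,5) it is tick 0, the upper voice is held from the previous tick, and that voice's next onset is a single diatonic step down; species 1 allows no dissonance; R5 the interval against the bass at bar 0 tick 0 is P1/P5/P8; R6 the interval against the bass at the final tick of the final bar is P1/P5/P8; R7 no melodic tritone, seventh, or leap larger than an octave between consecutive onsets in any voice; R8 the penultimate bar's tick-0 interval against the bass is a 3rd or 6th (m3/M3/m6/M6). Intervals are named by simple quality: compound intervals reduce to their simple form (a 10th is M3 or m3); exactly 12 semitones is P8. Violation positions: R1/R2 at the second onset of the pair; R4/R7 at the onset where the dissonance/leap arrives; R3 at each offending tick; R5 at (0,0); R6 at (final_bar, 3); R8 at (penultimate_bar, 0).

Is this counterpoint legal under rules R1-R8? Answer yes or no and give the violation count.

bar 0: v0=D3 v1=D4 (P8)
bar 1: v0=B2 v1=D3 (m3)
bar 2: v0=A2 v1=C3 (m3)
bar 3: v0=G2 v1=G3 (P8)
bar 4: v0=E2 v1=G2 (m3)
bar 5: v0=G2 v1=E3 (M6)
bar 6: v0=A2 v1=F3 (m6)
bar 7: v0=F2 v1=F3 (P8)
bar 8: v0=G2 v1=B2 (M3)
bar 9: v0=E3 v1=C4 (m6)
bar 10: v0=D3 v1=D4 (P8)
  R7 @ bar8.0: F3->B2 leap 6st
  R7 @ bar9.0: B2->C4 leap 13st

No (2 violations)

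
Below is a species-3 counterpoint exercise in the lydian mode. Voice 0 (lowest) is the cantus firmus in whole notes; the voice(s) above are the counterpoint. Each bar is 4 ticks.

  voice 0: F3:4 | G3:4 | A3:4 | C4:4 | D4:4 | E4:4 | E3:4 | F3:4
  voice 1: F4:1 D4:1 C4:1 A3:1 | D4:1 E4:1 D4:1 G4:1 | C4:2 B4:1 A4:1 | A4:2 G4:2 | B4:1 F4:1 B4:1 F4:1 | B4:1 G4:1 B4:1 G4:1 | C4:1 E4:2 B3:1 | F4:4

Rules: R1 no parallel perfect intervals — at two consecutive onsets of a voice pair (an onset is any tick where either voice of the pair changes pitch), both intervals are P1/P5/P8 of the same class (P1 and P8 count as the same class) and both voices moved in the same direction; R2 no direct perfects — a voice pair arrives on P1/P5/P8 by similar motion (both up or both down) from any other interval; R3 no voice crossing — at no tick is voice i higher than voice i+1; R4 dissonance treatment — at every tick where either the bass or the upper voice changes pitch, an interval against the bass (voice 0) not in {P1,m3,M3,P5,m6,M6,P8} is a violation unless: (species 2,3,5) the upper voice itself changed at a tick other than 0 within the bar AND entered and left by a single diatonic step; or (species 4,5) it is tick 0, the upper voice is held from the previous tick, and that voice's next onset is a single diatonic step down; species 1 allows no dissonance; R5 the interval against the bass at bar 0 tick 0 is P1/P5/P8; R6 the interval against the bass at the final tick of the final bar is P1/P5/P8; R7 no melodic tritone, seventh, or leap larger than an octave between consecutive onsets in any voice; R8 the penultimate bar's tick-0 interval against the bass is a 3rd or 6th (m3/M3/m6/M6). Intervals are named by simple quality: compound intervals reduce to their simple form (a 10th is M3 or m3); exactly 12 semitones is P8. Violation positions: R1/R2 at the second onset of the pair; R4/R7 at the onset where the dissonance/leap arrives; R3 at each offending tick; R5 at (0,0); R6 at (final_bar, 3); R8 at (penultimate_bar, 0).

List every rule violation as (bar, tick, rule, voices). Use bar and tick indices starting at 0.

bar 0: v0=F3 v1=F4 downbeat P8
bar 1: v0=G3 v1=D4 downbeat P5
bar 2: v0=A3 v1=C4 downbeat m3
bar 3: v0=C4 v1=A4 downbeat M6
bar 4: v0=D4 v1=B4 downbeat M6
bar 5: v0=E4 v1=B4 downbeat P5
bar 6: v0=E3 v1=C4 downbeat m6
bar 7: v0=F3 v1=F4 downbeat P8
  -> R2 @ bar 1 tick 0 v(0, 1): F3/A3 M3 -> G3/D4 P5 similar
  -> R4 @ bar 2 tick 2 v(0, 1): A3/B4 M2 untreated
  -> R7 @ bar 2 tick 2 v(1,): C4->B4 leap 11st
  -> R7 @ bar 4 tick 1 v(1,): B4->F4 leap 6st
  -> R7 @ bar 4 tick 2 v(1,): F4->B4 leap 6st
  -> R7 @ bar 4 tick 3 v(1,): B4->F4 leap 6st
  -> R2 @ bar 5 tick 0 v(0, 1): D4/F4 m3 -> E4/B4 P5 similar
  -> R7 @ bar 5 tick 0 v(1,): F4->B4 leap 6st
  -> R2 @ bar 7 tick 0 v(0, 1): E3/B3 P5 -> F3/F4 P8 similar
  -> R7 @ bar 7 tick 0 v(1,): B3->F4 leap 6st

(1, 0, R2, (0, 1))
(2, 2, R4, (0, 1))
(2, 2, R7, (1,))
(4, 1, R7, (1,))
(4, 2, R7, (1,))
(4, 3, R7, (1,))
(5, 0, R2, (0, 1))
(5, 0, R7, (1,))
(7, 0, R2, (0, 1))
(7, 0, R7, (1,))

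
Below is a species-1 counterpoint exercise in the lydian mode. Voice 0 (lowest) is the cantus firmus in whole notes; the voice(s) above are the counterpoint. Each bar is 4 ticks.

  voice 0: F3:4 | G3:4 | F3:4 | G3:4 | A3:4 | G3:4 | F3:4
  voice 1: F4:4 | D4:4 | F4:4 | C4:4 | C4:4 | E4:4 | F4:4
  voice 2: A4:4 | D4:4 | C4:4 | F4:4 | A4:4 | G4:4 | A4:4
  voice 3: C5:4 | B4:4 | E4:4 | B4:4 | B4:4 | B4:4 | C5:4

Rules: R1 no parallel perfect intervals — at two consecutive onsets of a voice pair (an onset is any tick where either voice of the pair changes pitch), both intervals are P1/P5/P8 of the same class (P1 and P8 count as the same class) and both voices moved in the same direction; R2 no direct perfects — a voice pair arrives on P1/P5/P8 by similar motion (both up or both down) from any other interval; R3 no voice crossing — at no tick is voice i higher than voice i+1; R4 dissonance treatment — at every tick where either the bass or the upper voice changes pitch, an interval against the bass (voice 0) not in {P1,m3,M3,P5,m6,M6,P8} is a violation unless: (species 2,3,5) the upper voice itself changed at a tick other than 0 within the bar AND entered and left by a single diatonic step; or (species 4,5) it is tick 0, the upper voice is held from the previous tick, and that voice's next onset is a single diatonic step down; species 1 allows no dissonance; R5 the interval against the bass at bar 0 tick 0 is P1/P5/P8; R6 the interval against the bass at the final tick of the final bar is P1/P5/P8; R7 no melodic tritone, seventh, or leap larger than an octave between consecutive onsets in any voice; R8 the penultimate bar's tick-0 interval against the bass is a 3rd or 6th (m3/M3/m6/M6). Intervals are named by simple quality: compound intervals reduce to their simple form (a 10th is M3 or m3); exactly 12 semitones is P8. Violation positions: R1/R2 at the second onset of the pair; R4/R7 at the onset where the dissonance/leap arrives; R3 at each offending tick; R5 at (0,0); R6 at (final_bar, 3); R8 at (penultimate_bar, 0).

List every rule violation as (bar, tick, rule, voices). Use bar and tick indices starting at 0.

(0, 0, R5, (0, 2))
(1, 0, R2, (1, 2))
(2, 0, R1, (0, 2))
(2, 0, R3, (1, 2))
(2, 0, R4, (0, 3))
(2, 1, R3, (1, 2))
(2, 2, R3, (1, 2))
(2, 3, R3, (1, 2))
(3, 0, R4, (0, 1))
(3, 0, R4, (0, 2))
(4, 0, R2, (0, 2))
(4, 0, R4, (0, 3))
(5, 0, R1, (0, 2))
(5, 0, R8, (0, 2))
(6, 0, R1, (1, 3))
(6, 3, R6, (0, 2))

bar 0: v0=F3 v1=F4 v2=A4 v3=C5 downbeat P5
bar 1: v0=G3 v1=D4 v2=D4 v3=B4 downbeat M3
bar 2: v0=F3 v1=F4 v2=C4 v3=E4 downbeat M7
bar 3: v0=G3 v1=C4 v2=F4 v3=B4 downbeat M3
bar 4: v0=A3 v1=C4 v2=A4 v3=B4 downbeat M2
bar 5: v0=G3 v1=E4 v2=G4 v3=B4 downbeat M3
bar 6: v0=F3 v1=F4 v2=A4 v3=C5 downbeat P5
  -> R5 @ bar 0 tick 0 v(0, 2): opens on M3
  -> R2 @ bar 1 tick 0 v(1, 2): F4/A4 M3 -> D4/D4 P1 similar
  -> R1 @ bar 2 tick 0 v(0, 2): G3/D4 P5 -> F3/C4 P5 similar
  -> R3 @ bar 2 tick 0 v(1, 2): F4 above C4
  -> R4 @ bar 2 tick 0 v(0, 3): F3/E4 M7 untreated
  -> R3 @ bar 2 tick 1 v(1, 2): F4 above C4
  -> R3 @ bar 2 tick 2 v(1, 2): F4 above C4
  -> R3 @ bar 2 tick 3 v(1, 2): F4 above C4
  -> R4 @ bar 3 tick 0 v(0, 1): G3/C4 P4 untreated
  -> R4 @ bar 3 tick 0 v(0, 2): G3/F4 m7 untreated
  -> R2 @ bar 4 tick 0 v(0, 2): G3/F4 m7 -> A3/A4 P8 similar
  -> R4 @ bar 4 tick 0 v(0, 3): A3/B4 M2 untreated
  -> R1 @ bar 5 tick 0 v(0, 2): A3/A4 P8 -> G3/G4 P8 similar
  -> R8 @ bar 5 tick 0 v(0, 2): penult P8 not 3rd/6th
  -> R1 @ bar 6 tick 0 v(1, 3): E4/B4 P5 -> F4/C5 P5 similar
  -> R6 @ bar 6 tick 3 v(0, 2): closes on M3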